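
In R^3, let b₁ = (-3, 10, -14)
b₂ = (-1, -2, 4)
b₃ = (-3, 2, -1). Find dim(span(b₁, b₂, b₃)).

2

Row-reduce the 3×3 matrix with these as rows.
There are 2 pivot columns, so rank = 2.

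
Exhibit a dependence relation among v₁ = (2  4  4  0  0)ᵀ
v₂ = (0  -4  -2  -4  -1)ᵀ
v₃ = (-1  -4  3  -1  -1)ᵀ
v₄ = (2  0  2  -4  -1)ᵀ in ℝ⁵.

Write the vectors as columns of a matrix and find a nonzero vector in its null space.
A generator of the null space is (1, 1, 0, -1).

v₁ + v₂ - v₄ = 0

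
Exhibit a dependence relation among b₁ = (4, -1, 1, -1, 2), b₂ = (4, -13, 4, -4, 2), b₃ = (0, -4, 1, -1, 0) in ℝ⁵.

Set up α₁b₁ + … + α₃b₃ = 0 and solve the homogeneous system.
One solution (up to scaling) is (1, -1, 3).

b₁ - b₂ + 3b₃ = 0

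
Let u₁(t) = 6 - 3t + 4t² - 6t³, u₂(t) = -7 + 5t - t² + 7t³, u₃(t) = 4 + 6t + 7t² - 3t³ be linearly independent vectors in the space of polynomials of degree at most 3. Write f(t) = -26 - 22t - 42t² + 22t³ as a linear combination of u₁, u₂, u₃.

f = -4u₁ - 2u₂ - 4u₃

Identify each element with its coordinate vector in ℝ⁴ via {1, t, …, t³}.
Since u₁, u₂, u₃ are independent, the coefficients expressing f are uniquely determined by a linear system.
Back-substitution yields (c₁, c₂, c₃) = (-4, -2, -4).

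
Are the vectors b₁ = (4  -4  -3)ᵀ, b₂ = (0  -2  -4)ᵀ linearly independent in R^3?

Place the vectors as rows of a 2×3 matrix and reduce to echelon form.
The reduction yields 2 nonzero rows, so the rank is 2.
Since rank = 2 (the number of vectors), the set is linearly independent.

linearly independent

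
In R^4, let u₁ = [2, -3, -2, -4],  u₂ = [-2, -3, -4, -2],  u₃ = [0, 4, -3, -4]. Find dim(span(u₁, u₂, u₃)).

Apply Gaussian elimination to the matrix whose rows are u₁, u₂, u₃.
There are 3 pivot columns, so rank = 3.

dim = 3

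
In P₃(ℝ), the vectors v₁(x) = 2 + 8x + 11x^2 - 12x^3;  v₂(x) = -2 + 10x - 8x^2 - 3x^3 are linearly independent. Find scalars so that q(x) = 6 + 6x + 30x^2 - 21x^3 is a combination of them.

Take coordinate vectors relative to {1, x, …, x^3}.
Solve the system with v₁, v₂ as columns and q as the right-hand side.
Row-reducing the augmented matrix gives the unique coefficients (α₁, α₂) = (2, -1).

q = 2v₁ - v₂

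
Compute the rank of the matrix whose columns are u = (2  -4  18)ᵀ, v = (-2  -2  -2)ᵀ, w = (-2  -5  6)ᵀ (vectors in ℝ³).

2

Apply Gaussian elimination to the matrix whose rows are u, v, w.
There are 2 pivot columns, so rank = 2.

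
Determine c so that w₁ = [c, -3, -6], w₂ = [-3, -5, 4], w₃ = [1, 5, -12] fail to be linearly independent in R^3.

Dependence holds iff the 3×3 matrix [w₁ w₂ w₃] is singular.
The determinant works out to 40*c + 156.
Setting this to zero gives c = -39/10.

c = -39/10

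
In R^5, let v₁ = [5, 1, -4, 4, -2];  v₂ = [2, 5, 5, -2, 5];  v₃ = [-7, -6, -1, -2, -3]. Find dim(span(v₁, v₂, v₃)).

Form the matrix with v₁, v₂, v₃ as columns and reduce.
Reduction leaves 2 leading entries, giving rank 2.

2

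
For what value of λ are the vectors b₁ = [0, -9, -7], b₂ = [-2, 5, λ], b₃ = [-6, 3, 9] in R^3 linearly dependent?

λ = 55/9

Place the vectors as rows of a 3×3 matrix; dependence ⇔ determinant zero.
The determinant works out to 54*λ - 330.
Solving 54*λ - 330 = 0 yields λ = 55/9.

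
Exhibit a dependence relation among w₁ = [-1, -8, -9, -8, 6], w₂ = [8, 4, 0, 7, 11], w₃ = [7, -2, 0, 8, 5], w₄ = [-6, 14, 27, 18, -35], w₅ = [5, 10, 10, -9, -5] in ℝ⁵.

Write the vectors as columns of a matrix and find a nonzero vector in its null space.
A generator of the null space is (3, 2, -1, 1, 0).

3w₁ + 2w₂ - w₃ + w₄ = 0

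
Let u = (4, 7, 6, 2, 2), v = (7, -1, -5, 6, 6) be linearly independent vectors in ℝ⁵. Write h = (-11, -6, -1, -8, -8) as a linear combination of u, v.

h = -u - v

Set up the augmented matrix [u | v | h] and row-reduce.
The system has the unique solution (c₁, c₂) = (-1, -1).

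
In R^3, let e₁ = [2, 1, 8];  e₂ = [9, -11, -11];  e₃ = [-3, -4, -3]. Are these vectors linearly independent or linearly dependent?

linearly independent

Place the vectors as rows of a 3×3 matrix and reduce to echelon form.
The reduction yields 3 nonzero rows, so the rank is 3.
Since rank = 3 (the number of vectors), the set is linearly independent.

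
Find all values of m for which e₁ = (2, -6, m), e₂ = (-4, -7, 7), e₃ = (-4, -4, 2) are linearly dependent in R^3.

m = 37/3

Dependence holds iff the 3×3 matrix [e₁ e₂ e₃] is singular.
The determinant works out to 148 - 12*m.
This vanishes exactly when m = 37/3.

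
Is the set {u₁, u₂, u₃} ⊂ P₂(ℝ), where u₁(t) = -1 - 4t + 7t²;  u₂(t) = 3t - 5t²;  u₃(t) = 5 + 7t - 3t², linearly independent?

linearly independent

Take coordinates with respect to the standard basis {1, t, t²}.
The matrix [u₁|u₂|u₃] has determinant -31.
A nonzero determinant means the columns are linearly independent.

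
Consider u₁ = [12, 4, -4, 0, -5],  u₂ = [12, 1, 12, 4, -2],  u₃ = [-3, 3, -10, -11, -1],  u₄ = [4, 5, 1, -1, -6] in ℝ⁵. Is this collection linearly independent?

Row-reduce the matrix whose columns are u₁, u₂, u₃, u₄.
The reduction yields 4 nonzero rows, so the rank is 4.
Since rank = 4 (the number of vectors), the set is linearly independent.

linearly independent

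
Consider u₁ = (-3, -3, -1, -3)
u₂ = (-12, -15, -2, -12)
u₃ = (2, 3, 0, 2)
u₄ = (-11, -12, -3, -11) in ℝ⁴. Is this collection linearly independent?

linearly dependent

Row-reduce the matrix whose columns are u₁, u₂, u₃, u₄.
The reduction yields 2 nonzero rows, so the rank is 2.
Since rank 2 < 4, the set is linearly dependent.
Indeed 2u₁ - u₂ - 3u₃ = 0.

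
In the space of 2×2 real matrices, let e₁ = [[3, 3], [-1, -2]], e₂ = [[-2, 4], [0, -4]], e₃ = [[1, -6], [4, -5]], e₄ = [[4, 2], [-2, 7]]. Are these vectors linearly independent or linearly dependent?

Take coordinates with respect to the standard basis {E₁₁, E₁₂, E₂₁, E₂₂}.
Form the 4×4 matrix with these as columns; its determinant is 336.
A nonzero determinant means the columns are linearly independent.

linearly independent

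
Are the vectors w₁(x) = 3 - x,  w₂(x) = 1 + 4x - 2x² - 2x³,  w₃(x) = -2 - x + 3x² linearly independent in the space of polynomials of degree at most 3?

linearly independent

Take coordinates with respect to the standard basis {1, x, …, x³}.
Place the vectors as rows of a 3×4 matrix and reduce to echelon form.
The reduction yields 3 nonzero rows, so the rank is 3.
Since rank = 3 (the number of vectors), the set is linearly independent.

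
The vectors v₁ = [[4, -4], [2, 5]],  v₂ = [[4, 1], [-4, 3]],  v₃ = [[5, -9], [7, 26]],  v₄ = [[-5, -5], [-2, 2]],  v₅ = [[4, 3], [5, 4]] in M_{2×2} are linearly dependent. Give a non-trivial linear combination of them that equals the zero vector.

Pass to coordinate vectors relative to the basis {E₁₁, E₁₂, E₂₁, E₂₂}.
Set up α₁v₁ + … + α₅v₅ = 0 and solve the homogeneous system.
A generator of the null space is (1, 1, -1, 3, 3).

v₁ + v₂ - v₃ + 3v₄ + 3v₅ = 0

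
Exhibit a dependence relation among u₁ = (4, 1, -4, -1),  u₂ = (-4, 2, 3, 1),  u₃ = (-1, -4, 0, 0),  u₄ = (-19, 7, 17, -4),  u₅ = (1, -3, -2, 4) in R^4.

Solve the homogeneous system with u₁, u₂, u₃, u₄, u₅ as columns by row-reducing the coefficient matrix.
One solution (up to scaling) is (1, -3, -1, 1, 2).

u₁ - 3u₂ - u₃ + u₄ + 2u₅ = 0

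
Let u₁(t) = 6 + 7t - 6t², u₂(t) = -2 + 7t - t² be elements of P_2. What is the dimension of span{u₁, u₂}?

Use coordinates relative to {1, t, t²}.
Row-reduce the 2×3 matrix with these as rows.
The echelon form has 2 nonzero rows, so the rank is 2.

dim = 2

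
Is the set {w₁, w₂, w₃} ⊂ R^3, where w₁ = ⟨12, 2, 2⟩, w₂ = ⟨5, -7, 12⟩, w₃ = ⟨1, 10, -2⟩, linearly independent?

The matrix [w₁|w₂|w₃] has determinant -1114.
A nonzero determinant means the columns are linearly independent.

linearly independent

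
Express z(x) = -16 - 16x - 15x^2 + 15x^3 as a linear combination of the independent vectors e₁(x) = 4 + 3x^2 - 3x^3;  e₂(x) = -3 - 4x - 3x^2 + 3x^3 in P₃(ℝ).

Work in coordinates with respect to the standard basis {1, x, …, x^3}.
Set up the augmented matrix [e₁ | e₂ | z] and row-reduce.
Back-substitution yields (α₁, α₂) = (-1, 4).

z = -e₁ + 4e₂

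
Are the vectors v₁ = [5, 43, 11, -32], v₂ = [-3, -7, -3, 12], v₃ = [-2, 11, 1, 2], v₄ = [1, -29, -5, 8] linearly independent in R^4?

Form the 4×4 matrix with these as columns; its determinant is 0.
A zero determinant means the columns are linearly dependent.
Indeed v₁ + 3v₂ - 2v₃ = 0.

linearly dependent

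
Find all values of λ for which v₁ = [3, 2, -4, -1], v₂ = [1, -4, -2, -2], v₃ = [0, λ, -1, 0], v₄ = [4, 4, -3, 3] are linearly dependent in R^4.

λ = 18

Place the vectors as rows of a 4×4 matrix; dependence ⇔ determinant zero.
The determinant works out to 54 - 3*λ.
Setting this to zero gives λ = 18.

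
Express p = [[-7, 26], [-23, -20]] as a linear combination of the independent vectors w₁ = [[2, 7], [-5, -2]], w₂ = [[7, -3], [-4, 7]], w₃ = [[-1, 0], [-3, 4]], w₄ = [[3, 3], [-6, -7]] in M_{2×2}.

Work in coordinates with respect to the standard basis {E₁₁, E₁₂, E₂₁, E₂₂}.
Write p = a₁w₁ + … + a₄w₄ and equate components.
The system has the unique solution (a₁, …, a₄) = (2, -2, 3, 2).

p = 2w₁ - 2w₂ + 3w₃ + 2w₄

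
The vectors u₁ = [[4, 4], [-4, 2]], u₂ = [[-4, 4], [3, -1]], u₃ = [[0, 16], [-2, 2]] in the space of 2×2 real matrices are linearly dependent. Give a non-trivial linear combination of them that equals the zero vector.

Write each element as a vector in ℝ⁴ using {E₁₁, E₁₂, E₂₁, E₂₂}.
Set up α₁u₁ + … + α₃u₃ = 0 and solve the homogeneous system.
One solution (up to scaling) is (2, 2, -1).

2u₁ + 2u₂ - u₃ = 0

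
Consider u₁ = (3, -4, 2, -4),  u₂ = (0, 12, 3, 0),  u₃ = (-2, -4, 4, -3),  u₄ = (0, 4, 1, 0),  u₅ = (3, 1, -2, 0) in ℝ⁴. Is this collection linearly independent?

There are 5 vectors in a 4-dimensional space, so they cannot be linearly independent.

linearly dependent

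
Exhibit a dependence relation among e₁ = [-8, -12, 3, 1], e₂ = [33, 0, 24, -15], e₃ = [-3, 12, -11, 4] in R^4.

Write the vectors as columns of a matrix and find a nonzero vector in its null space.
One solution (up to scaling) is (3, 1, 3).

3e₁ + e₂ + 3e₃ = 0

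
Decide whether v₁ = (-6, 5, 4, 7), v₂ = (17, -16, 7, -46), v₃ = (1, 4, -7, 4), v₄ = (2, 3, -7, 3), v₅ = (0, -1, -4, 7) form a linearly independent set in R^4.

linearly dependent

There are 5 vectors in a 4-dimensional space, so they cannot be linearly independent.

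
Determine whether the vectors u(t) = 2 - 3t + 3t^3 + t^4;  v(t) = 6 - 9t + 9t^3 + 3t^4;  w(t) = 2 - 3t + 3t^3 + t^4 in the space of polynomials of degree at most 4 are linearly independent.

linearly dependent

Write each element as a coordinate vector in ℝ⁵ using {1, t, …, t^4}.
Place the vectors as rows of a 3×5 matrix and reduce to echelon form.
The reduction yields 1 nonzero row, so the rank is 1.
Since rank 1 < 3, the set is linearly dependent.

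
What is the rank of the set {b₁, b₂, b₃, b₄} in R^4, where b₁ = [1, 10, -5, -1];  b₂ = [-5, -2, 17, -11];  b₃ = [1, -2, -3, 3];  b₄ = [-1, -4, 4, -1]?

Row-reduce the 4×4 matrix with these as rows.
There are 2 pivot columns, so rank = 2.

2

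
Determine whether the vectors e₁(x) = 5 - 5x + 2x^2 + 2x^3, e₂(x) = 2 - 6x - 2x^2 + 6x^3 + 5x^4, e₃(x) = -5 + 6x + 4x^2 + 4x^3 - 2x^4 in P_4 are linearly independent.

linearly independent

Write each element as a coordinate vector in ℝ⁵ using {1, x, …, x^4}.
Place the vectors as rows of a 3×5 matrix and reduce to echelon form.
The reduction yields 3 nonzero rows, so the rank is 3.
Since rank = 3 (the number of vectors), the set is linearly independent.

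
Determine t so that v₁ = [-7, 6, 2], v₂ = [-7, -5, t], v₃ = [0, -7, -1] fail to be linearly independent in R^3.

The vectors are dependent exactly when the determinant of the matrix with rows v₁, v₂, v₃ vanishes.
The determinant works out to 21 - 49*t.
Solving 21 - 49*t = 0 yields t = 3/7.

t = 3/7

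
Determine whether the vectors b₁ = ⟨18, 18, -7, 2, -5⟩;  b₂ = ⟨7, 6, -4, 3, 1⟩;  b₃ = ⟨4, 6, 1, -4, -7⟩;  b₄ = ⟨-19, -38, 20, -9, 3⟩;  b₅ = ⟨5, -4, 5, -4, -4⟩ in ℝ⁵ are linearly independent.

linearly dependent

The matrix [b₁|b₂|b₃|b₄|b₅] has determinant 0.
A zero determinant means the columns are linearly dependent.
Indeed b₁ - 2b₂ - b₃ = 0.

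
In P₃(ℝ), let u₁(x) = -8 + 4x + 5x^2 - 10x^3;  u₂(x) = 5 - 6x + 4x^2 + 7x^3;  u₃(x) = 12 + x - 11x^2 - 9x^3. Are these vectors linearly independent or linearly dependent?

Write each element as a coordinate vector in ℝ⁴ using {1, x, …, x^3}.
Row-reduce the matrix whose columns are u₁, u₂, u₃.
The reduction yields 3 nonzero rows, so the rank is 3.
Since rank = 3 (the number of vectors), the set is linearly independent.

linearly independent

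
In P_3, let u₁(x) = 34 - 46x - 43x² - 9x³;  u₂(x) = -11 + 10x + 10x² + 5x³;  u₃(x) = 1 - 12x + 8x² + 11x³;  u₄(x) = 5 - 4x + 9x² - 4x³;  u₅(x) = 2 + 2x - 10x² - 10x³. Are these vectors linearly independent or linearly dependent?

linearly dependent

Write each element as a coordinate vector in ℝ⁴ using {1, x, …, x³}.
There are 5 vectors in a 4-dimensional space, so they cannot be linearly independent.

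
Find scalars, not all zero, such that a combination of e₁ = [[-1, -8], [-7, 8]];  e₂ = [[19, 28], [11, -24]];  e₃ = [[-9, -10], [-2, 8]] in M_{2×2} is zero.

e₁ + e₂ + 2e₃ = 0

Take coordinates with respect to {E₁₁, E₁₂, E₂₁, E₂₂}.
Write the vectors as columns of a matrix and find a nonzero vector in its null space.
A generator of the null space is (1, 1, 2).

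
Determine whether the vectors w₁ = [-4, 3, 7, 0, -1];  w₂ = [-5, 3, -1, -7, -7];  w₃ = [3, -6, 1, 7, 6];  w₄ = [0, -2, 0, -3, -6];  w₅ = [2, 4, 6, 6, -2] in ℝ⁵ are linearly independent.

Row-reduce the matrix whose columns are w₁, w₂, w₃, w₄, w₅.
The reduction yields 5 nonzero rows, so the rank is 5.
Since rank = 5 (the number of vectors), the set is linearly independent.

linearly independent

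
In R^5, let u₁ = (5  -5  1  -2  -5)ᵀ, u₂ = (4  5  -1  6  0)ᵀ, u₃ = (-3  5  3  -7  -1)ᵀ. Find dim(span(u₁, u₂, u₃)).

Put the 5×3 matrix [u₁|u₂|u₃] into echelon form.
The echelon form has 3 nonzero rows, so the rank is 3.

dim = 3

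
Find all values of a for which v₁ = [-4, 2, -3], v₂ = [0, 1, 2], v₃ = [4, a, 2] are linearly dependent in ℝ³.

a = -5/2

The vectors are dependent exactly when the determinant of the matrix with rows v₁, v₂, v₃ vanishes.
Expanding, det = 8*a + 20.
Setting this to zero gives a = -5/2.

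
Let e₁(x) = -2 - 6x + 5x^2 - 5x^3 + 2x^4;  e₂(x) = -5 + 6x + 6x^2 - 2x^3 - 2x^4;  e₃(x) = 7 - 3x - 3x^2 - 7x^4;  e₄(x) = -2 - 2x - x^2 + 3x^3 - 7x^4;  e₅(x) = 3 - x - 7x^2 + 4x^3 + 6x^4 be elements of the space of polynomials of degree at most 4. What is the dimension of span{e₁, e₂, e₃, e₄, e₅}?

dim = 5

Pass to coordinate vectors with respect to the basis {1, x, …, x^4}.
Apply Gaussian elimination to the matrix whose rows are e₁, e₂, e₃, e₄, e₅.
Exactly 5 pivots survive; hence the rank is 5.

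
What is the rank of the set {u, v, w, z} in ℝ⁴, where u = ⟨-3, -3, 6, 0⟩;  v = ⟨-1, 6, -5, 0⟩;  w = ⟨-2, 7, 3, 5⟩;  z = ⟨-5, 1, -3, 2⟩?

rank 4

Row-reduce the 4×4 matrix with these as rows.
Reduction leaves 4 leading entries, giving rank 4.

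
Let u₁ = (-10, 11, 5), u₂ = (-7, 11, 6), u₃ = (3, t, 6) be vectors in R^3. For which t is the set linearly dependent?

The set is linearly dependent precisely when det[u₁; u₂; u₃] = 0.
Cofactor expansion gives det = 25*t - 165.
Setting this to zero gives t = 33/5.

t = 33/5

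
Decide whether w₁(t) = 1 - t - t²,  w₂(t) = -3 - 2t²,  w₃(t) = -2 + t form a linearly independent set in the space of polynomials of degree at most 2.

linearly independent

Take coordinates with respect to the standard basis {1, t, t²}.
Form the 3×3 matrix with these as columns; its determinant is 1.
A nonzero determinant means the columns are linearly independent.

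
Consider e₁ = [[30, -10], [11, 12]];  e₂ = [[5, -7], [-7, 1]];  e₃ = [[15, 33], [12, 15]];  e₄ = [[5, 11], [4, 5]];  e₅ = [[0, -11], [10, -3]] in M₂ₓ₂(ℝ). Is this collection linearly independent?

Take coordinates with respect to the standard basis {E₁₁, E₁₂, E₂₁, E₂₂}.
There are 5 vectors in a 4-dimensional space, so they cannot be linearly independent.

linearly dependent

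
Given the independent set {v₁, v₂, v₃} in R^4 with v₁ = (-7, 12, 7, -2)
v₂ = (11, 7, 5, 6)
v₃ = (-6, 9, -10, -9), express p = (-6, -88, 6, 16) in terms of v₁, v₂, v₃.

p = -2v₁ - 4v₂ - 4v₃

Since v₁, v₂, v₃ are independent, the coefficients expressing p are uniquely determined by a linear system.
Row-reducing the augmented matrix gives the unique coefficients (a₁, a₂, a₃) = (-2, -4, -4).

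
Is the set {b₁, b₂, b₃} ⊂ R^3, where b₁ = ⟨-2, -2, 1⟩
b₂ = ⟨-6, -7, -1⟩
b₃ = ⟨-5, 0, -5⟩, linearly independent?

linearly independent

Place the vectors as rows of a 3×3 matrix and reduce to echelon form.
The reduction yields 3 nonzero rows, so the rank is 3.
Since rank = 3 (the number of vectors), the set is linearly independent.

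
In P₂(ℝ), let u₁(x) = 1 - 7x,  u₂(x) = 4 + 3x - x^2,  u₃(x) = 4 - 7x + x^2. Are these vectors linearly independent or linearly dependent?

Write each element as a coordinate vector in ℝ³ using {1, x, x^2}.
Row-reduce the matrix whose columns are u₁, u₂, u₃.
The reduction yields 3 nonzero rows, so the rank is 3.
Since rank = 3 (the number of vectors), the set is linearly independent.

linearly independent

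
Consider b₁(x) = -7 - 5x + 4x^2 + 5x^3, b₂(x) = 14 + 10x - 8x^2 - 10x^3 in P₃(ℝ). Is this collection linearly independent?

Write each element as a coordinate vector in ℝ⁴ using {1, x, …, x^3}.
Row-reduce the matrix whose columns are b₁, b₂.
The reduction yields 1 nonzero row, so the rank is 1.
Since rank 1 < 2, the set is linearly dependent.

linearly dependent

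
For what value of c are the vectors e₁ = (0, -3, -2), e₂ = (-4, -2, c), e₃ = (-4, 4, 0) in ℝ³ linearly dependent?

Dependence holds iff the 3×3 matrix [e₁ e₂ e₃] is singular.
The determinant works out to 12*c + 48.
This vanishes exactly when c = -4.

c = -4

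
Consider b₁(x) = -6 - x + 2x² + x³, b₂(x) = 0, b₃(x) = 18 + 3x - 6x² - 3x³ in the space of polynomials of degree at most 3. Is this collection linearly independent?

Take coordinates with respect to the standard basis {1, x, …, x³}.
One of the vectors is the zero vector, so the set is linearly dependent.

linearly dependent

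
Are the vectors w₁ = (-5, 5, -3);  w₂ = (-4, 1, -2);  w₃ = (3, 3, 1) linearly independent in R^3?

Row-reduce the matrix whose columns are w₁, w₂, w₃.
The reduction yields 2 nonzero rows, so the rank is 2.
Since rank 2 < 3, the set is linearly dependent.

linearly dependent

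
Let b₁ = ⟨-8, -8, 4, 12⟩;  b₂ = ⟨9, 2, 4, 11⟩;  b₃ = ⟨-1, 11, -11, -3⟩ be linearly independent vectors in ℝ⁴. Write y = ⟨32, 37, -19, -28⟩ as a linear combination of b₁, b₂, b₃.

y = -3b₁ + b₂ + b₃

Write y = c₁b₁ + … + c₃b₃ and equate components.
Back-substitution yields (c₁, c₂, c₃) = (-3, 1, 1).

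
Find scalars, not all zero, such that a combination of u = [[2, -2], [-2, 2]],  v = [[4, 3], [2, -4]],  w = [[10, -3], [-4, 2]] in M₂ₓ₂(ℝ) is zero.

3u + v - w = 0

Write each element as a vector in ℝ⁴ using {E₁₁, E₁₂, E₂₁, E₂₂}.
Solve the homogeneous system with u, v, w as columns by row-reducing the coefficient matrix.
The free variable yields coefficients (3, 1, -1) (any nonzero multiple also works).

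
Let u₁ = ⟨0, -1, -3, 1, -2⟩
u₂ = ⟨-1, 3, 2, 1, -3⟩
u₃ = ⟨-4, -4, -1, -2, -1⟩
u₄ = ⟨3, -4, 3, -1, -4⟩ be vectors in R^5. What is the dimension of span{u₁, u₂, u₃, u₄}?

Row-reduce the 4×5 matrix with these as rows.
Exactly 4 pivots survive; hence the rank is 4.

dim = 4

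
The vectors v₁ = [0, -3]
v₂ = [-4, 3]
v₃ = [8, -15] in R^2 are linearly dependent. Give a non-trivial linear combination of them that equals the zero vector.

Solve the homogeneous system with v₁, v₂, v₃ as columns by row-reducing the coefficient matrix.
The free variable yields coefficients (3, -2, -1) (any nonzero multiple also works).

3v₁ - 2v₂ - v₃ = 0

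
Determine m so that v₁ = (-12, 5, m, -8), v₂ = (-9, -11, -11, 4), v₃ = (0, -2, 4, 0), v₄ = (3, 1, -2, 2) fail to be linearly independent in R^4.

m = -10

The vectors are dependent exactly when the determinant of the matrix with rows v₁, v₂, v₃, v₄ vanishes.
Cofactor expansion gives det = 60*m + 600.
Setting this to zero gives m = -10.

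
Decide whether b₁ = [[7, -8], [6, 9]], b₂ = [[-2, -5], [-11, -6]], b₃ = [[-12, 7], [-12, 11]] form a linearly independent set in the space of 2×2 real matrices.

linearly independent

Write each element as a coordinate vector in ℝ⁴ using {E₁₁, E₁₂, E₂₁, E₂₂}.
Place the vectors as rows of a 3×4 matrix and reduce to echelon form.
The reduction yields 3 nonzero rows, so the rank is 3.
Since rank = 3 (the number of vectors), the set is linearly independent.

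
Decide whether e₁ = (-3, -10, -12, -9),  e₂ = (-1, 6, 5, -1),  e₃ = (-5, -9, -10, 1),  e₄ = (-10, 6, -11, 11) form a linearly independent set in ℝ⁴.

linearly independent

Form the 4×4 matrix with these as columns; its determinant is -5967.
A nonzero determinant means the columns are linearly independent.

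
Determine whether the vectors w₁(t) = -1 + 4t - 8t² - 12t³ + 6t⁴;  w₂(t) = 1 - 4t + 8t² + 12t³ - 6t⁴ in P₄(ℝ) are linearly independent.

linearly dependent

Take coordinates with respect to the standard basis {1, t, …, t⁴}.
Row-reduce the matrix whose columns are w₁, w₂.
The reduction yields 1 nonzero row, so the rank is 1.
Since rank 1 < 2, the set is linearly dependent.
Indeed w₁ + w₂ = 0.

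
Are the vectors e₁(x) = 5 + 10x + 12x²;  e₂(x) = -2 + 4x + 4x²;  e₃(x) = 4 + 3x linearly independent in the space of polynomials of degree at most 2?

linearly independent

Take coordinates with respect to the standard basis {1, x, x²}.
The matrix [e₁|e₂|e₃] has determinant -164.
A nonzero determinant means the columns are linearly independent.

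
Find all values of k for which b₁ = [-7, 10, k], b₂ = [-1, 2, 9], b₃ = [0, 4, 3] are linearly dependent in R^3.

k = 60

The vectors are dependent exactly when the determinant of the matrix with rows b₁, b₂, b₃ vanishes.
Cofactor expansion gives det = 240 - 4*k.
Solving 240 - 4*k = 0 yields k = 60.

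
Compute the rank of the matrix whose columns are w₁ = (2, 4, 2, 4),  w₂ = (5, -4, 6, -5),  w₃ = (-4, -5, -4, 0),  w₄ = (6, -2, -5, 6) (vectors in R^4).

Row-reduce the 4×4 matrix with these as rows.
There are 4 pivot columns, so rank = 4.

rank 4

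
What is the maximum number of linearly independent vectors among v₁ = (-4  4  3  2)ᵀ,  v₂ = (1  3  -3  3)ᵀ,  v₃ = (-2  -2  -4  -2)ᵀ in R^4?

Row-reduce the 3×4 matrix with these as rows.
Reduction leaves 3 leading entries, giving rank 3.

3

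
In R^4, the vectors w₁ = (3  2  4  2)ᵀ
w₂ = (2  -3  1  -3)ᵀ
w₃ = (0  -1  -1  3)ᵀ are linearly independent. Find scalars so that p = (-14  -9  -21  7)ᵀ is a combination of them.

p = -4w₁ - w₂ + 4w₃

Solve the system with w₁, w₂, w₃ as columns and p as the right-hand side.
Row-reducing the augmented matrix gives the unique coefficients (c₁, c₂, c₃) = (-4, -1, 4).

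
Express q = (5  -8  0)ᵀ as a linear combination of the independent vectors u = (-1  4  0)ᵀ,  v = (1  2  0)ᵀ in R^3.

q = -3u + 2v

Write q = α₁u + α₂v and equate components.
Row-reducing the augmented matrix gives the unique coefficients (α₁, α₂) = (-3, 2).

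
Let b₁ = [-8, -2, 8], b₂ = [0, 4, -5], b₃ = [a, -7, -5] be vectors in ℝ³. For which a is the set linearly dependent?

a = 20

The set is linearly dependent precisely when det[b₁; b₂; b₃] = 0.
Cofactor expansion gives det = 440 - 22*a.
This vanishes exactly when a = 20.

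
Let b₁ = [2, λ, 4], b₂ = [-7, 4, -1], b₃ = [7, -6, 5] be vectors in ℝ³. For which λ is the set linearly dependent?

Dependence holds iff the 3×3 matrix [b₁ b₂ b₃] is singular.
Expanding, det = 28*λ + 84.
Solving 28*λ + 84 = 0 yields λ = -3.

λ = -3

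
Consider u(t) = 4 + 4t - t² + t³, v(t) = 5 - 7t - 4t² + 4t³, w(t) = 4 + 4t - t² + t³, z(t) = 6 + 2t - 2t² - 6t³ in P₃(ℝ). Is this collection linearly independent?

Take coordinates with respect to the standard basis {1, t, …, t³}.
Two of the vectors are equal, giving an immediate dependence.

linearly dependent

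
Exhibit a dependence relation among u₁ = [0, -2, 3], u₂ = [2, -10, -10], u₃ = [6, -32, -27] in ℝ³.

u₁ + 3u₂ - u₃ = 0

Row-reduce the matrix with u₁, u₂, u₃ as columns; the null space gives the coefficients.
One solution (up to scaling) is (1, 3, -1).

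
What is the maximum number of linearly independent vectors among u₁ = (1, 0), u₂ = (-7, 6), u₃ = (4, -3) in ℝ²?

2

Put the 2×3 matrix [u₁|u₂|u₃] into echelon form.
The echelon form has 2 nonzero rows, so the rank is 2.
(With 3 elements in a 2-dimensional space the rank is at most 2.)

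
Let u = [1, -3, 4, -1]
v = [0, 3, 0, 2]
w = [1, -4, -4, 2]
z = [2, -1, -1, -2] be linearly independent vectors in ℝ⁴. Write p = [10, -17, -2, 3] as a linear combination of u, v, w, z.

Write p = c₁u + … + c₄z and equate components.
The system has the unique solution (c₁, …, c₄) = (3, 2, 3, 2).

p = 3u + 2v + 3w + 2z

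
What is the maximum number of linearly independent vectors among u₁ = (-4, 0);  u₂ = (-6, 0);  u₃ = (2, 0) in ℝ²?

1

Apply Gaussian elimination to the matrix whose rows are u₁, u₂, u₃.
Reduction leaves 1 leading entry, giving rank 1.
(With 3 elements in a 2-dimensional space the rank is at most 2.)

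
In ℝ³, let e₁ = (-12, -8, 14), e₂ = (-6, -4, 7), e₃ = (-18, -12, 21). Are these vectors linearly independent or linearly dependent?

Form the 3×3 matrix with these as columns; its determinant is 0.
A zero determinant means the columns are linearly dependent.

linearly dependent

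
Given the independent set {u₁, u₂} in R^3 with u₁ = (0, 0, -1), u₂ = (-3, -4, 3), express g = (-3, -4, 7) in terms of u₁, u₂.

g = -4u₁ + u₂

Set up the augmented matrix [u₁ | u₂ | g] and row-reduce.
Row-reducing the augmented matrix gives the unique coefficients (α₁, α₂) = (-4, 1).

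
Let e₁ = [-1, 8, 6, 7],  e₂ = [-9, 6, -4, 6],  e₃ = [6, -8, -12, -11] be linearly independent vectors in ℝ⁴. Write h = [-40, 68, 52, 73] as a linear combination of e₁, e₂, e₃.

h = 4e₁ + 2e₂ - 3e₃

Solve the system with e₁, e₂, e₃ as columns and h as the right-hand side.
Row-reducing the augmented matrix gives the unique coefficients (c₁, c₂, c₃) = (4, 2, -3).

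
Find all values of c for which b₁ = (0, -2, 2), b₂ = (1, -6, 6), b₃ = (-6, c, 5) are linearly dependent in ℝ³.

c = -5

Dependence holds iff the 3×3 matrix [b₁ b₂ b₃] is singular.
The determinant works out to 2*c + 10.
Solving 2*c + 10 = 0 yields c = -5.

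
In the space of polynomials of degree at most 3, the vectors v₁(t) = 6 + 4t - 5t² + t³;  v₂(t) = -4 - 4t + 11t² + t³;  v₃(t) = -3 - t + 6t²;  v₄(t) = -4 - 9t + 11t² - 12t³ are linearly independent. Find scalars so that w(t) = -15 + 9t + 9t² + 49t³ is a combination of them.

w = -3v₁ + 4v₂ - v₃ - 4v₄

Take coordinate vectors relative to {1, t, …, t³}.
Write w = α₁v₁ + … + α₄v₄ and equate components.
Back-substitution yields (α₁, …, α₄) = (-3, 4, -1, -4).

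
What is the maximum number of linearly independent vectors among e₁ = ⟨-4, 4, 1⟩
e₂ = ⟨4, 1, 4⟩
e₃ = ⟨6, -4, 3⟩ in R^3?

Form the matrix with e₁, e₂, e₃ as columns and reduce.
Reduction leaves 3 leading entries, giving rank 3.

3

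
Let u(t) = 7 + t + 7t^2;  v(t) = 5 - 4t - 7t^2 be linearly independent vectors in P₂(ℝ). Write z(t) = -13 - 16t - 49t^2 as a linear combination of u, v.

z = -4u + 3v

Take coordinate vectors relative to {1, t, t^2}.
Write z = α₁u + α₂v and equate components.
Row-reducing the augmented matrix gives the unique coefficients (α₁, α₂) = (-4, 3).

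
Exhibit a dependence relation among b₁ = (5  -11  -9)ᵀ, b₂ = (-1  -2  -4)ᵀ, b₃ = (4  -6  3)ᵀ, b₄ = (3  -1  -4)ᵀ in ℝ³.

Row-reduce the matrix with b₁, b₂, b₃, b₄ as columns; the null space gives the coefficients.
One solution (up to scaling) is (1, -2, -1, -1).

b₁ - 2b₂ - b₃ - b₄ = 0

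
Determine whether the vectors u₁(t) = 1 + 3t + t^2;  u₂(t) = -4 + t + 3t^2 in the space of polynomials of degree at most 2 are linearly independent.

Write each element as a coordinate vector in ℝ³ using {1, t, t^2}.
Place the vectors as rows of a 2×3 matrix and reduce to echelon form.
The reduction yields 2 nonzero rows, so the rank is 2.
Since rank = 2 (the number of vectors), the set is linearly independent.

linearly independent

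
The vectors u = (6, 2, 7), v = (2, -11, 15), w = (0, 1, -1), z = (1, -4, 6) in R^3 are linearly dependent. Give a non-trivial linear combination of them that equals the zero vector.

Solve the homogeneous system with u, v, w, z as columns by row-reducing the coefficient matrix.
A generator of the null space is (0, 1, 3, -2).

v + 3w - 2z = 0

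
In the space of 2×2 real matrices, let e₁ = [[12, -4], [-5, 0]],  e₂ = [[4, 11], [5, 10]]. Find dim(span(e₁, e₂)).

2

Pass to coordinate vectors with respect to the basis {E₁₁, E₁₂, E₂₁, E₂₂}.
Apply Gaussian elimination to the matrix whose rows are e₁, e₂.
Reduction leaves 2 leading entries, giving rank 2.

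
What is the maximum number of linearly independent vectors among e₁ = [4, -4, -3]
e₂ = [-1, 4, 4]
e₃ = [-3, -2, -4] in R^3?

Put the 3×3 matrix [e₁|e₂|e₃] into echelon form.
Exactly 3 pivots survive; hence the rank is 3.

3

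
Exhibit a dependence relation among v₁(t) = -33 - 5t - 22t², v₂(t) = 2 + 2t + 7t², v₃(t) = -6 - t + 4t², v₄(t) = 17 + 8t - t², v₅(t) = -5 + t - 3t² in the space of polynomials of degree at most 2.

Write each element as a vector in ℝ³ using {1, t, t²}.
Solve the homogeneous system with v₁, v₂, v₃, v₄, v₅ as columns by row-reducing the coefficient matrix.
The free variable yields coefficients (1, 9, -11, -3, 0) (any nonzero multiple also works).

v₁ + 9v₂ - 11v₃ - 3v₄ = 0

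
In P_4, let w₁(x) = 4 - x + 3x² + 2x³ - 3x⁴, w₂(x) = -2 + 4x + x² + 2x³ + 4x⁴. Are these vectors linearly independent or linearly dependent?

Take coordinates with respect to the standard basis {1, x, …, x⁴}.
Row-reduce the matrix whose columns are w₁, w₂.
The reduction yields 2 nonzero rows, so the rank is 2.
Since rank = 2 (the number of vectors), the set is linearly independent.

linearly independent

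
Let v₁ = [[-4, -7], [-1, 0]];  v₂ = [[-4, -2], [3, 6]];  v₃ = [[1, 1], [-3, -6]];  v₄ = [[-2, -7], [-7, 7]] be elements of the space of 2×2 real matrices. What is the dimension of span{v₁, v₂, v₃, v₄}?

4

Use coordinates relative to {E₁₁, E₁₂, E₂₁, E₂₂}.
Row-reduce the 4×4 matrix with these as rows.
Exactly 4 pivots survive; hence the rank is 4.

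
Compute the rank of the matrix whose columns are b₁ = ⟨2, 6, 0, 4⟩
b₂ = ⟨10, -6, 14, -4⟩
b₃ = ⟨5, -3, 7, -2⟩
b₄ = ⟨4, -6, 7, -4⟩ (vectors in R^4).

Apply Gaussian elimination to the matrix whose rows are b₁, b₂, b₃, b₄.
There are 2 pivot columns, so rank = 2.

2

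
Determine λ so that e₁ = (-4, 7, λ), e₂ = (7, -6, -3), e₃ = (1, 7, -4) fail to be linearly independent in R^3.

Place the vectors as rows of a 3×3 matrix; dependence ⇔ determinant zero.
The determinant works out to 55*λ - 5.
This vanishes exactly when λ = 1/11.

λ = 1/11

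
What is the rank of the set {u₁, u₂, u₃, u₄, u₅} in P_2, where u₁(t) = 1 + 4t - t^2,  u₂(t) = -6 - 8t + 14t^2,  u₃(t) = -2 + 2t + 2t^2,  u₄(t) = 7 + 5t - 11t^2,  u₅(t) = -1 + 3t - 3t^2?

Pass to coordinate vectors with respect to the basis {1, t, t^2}.
Apply Gaussian elimination to the matrix whose rows are u₁, u₂, u₃, u₄, u₅.
Exactly 3 pivots survive; hence the rank is 3.
(With 5 elements in a 3-dimensional space the rank is at most 3.)

3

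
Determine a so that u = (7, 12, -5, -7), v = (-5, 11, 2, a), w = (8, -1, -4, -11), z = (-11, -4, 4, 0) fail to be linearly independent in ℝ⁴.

Place the vectors as rows of a 4×4 matrix; dependence ⇔ determinant zero.
Expanding, det = 219*a - 2993.
Solving 219*a - 2993 = 0 yields a = 41/3.

a = 41/3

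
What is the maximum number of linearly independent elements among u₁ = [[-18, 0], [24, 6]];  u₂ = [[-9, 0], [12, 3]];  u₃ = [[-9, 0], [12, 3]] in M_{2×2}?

Represent each element by its coordinate vector in ℝ⁴.
Row-reduce the 3×4 matrix with these as rows.
Exactly 1 pivot survives; hence the rank is 1.

1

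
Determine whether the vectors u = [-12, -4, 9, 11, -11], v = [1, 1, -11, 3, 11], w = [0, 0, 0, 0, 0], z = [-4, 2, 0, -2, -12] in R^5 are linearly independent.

One of the vectors is the zero vector, so the set is linearly dependent.

linearly dependent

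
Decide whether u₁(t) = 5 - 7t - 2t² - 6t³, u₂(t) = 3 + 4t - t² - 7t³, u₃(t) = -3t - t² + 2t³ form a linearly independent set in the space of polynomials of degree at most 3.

linearly independent

Take coordinates with respect to the standard basis {1, t, …, t³}.
Row-reduce the matrix whose columns are u₁, u₂, u₃.
The reduction yields 3 nonzero rows, so the rank is 3.
Since rank = 3 (the number of vectors), the set is linearly independent.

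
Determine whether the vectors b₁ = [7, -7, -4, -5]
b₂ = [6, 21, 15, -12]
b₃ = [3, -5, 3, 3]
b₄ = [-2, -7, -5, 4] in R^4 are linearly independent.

linearly dependent

One vector is a scalar multiple of another, so the set is dependent.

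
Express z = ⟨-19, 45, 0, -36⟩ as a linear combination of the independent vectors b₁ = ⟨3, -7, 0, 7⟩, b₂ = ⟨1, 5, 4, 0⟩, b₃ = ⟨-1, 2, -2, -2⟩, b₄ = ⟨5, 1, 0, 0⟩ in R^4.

Write z = c₁b₁ + … + c₄b₄ and equate components.
Row-reducing the augmented matrix gives the unique coefficients (c₁, …, c₄) = (-4, 2, 4, -1).

z = -4b₁ + 2b₂ + 4b₃ - b₄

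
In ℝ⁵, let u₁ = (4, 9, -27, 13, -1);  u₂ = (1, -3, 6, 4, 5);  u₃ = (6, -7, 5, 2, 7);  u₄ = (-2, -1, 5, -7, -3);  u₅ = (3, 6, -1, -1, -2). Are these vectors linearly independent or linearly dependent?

linearly dependent

Row-reduce the matrix whose columns are u₁, u₂, u₃, u₄, u₅.
The reduction yields 4 nonzero rows, so the rank is 4.
Since rank 4 < 5, the set is linearly dependent.
Indeed u₁ + 2u₂ + 3u₄ = 0.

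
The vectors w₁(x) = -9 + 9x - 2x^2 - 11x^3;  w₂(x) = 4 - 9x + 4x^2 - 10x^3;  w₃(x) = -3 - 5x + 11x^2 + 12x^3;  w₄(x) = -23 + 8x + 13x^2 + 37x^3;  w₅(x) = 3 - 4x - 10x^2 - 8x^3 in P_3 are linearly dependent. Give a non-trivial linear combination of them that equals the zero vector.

w₁ - 2w₂ + 3w₃ - w₄ + w₅ = 0

Pass to coordinate vectors relative to the basis {1, x, …, x^3}.
Solve the homogeneous system with w₁, w₂, w₃, w₄, w₅ as columns by row-reducing the coefficient matrix.
A generator of the null space is (1, -2, 3, -1, 1).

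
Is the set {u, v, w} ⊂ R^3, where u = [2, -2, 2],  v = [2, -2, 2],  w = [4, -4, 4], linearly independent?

linearly dependent

One vector is a scalar multiple of another, so the set is dependent.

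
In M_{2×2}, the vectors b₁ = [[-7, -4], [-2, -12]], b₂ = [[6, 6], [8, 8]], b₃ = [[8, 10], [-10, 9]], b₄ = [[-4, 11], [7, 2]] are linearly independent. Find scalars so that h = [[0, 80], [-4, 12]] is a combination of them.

Work in coordinates with respect to the standard basis {E₁₁, E₁₂, E₂₁, E₂₂}.
Solve the system with b₁, b₂, b₃, b₄ as columns and h as the right-hand side.
Row-reducing the augmented matrix gives the unique coefficients (c₁, …, c₄) = (4, 2, 4, 4).

h = 4b₁ + 2b₂ + 4b₃ + 4b₄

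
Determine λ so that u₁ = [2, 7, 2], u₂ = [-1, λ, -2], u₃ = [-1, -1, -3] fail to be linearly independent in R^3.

λ = -9/4

The vectors are dependent exactly when the determinant of the matrix with rows u₁, u₂, u₃ vanishes.
The determinant works out to -4*λ - 9.
This vanishes exactly when λ = -9/4.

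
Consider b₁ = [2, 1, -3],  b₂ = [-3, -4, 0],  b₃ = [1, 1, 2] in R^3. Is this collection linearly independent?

linearly independent

Row-reduce the matrix whose columns are b₁, b₂, b₃.
The reduction yields 3 nonzero rows, so the rank is 3.
Since rank = 3 (the number of vectors), the set is linearly independent.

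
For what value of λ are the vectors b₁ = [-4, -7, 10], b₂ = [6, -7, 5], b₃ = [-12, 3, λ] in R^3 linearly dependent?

The vectors are dependent exactly when the determinant of the matrix with rows b₁, b₂, b₃ vanishes.
Expanding, det = 70*λ - 180.
Setting this to zero gives λ = 18/7.

λ = 18/7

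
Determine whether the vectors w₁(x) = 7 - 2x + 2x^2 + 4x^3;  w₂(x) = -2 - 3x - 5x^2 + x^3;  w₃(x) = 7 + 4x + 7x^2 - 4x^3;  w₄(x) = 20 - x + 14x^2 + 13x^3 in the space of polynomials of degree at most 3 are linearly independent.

linearly dependent

Take coordinates with respect to the standard basis {1, x, …, x^3}.
Row-reduce the matrix whose columns are w₁, w₂, w₃, w₄.
The reduction yields 3 nonzero rows, so the rank is 3.
Since rank 3 < 4, the set is linearly dependent.
Indeed 3w₁ - 3w₂ - w₃ - w₄ = 0.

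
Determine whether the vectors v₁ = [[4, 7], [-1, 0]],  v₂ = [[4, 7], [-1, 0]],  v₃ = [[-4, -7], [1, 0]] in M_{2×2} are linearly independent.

linearly dependent

Take coordinates with respect to the standard basis {E₁₁, E₁₂, E₂₁, E₂₂}.
Row-reduce the matrix whose columns are v₁, v₂, v₃.
The reduction yields 1 nonzero row, so the rank is 1.
Since rank 1 < 3, the set is linearly dependent.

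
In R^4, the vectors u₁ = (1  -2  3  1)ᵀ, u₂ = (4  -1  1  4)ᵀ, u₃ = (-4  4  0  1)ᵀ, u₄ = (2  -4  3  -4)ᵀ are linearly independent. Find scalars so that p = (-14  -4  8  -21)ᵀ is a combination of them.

Set up the augmented matrix [u₁ | u₂ | u₃ | u₄ | p] and row-reduce.
Row-reducing the augmented matrix gives the unique coefficients (α₁, …, α₄) = (2, -4, 1, 2).

p = 2u₁ - 4u₂ + u₃ + 2u₄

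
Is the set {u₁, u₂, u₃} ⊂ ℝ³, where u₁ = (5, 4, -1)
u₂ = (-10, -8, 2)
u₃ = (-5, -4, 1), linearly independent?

linearly dependent

The matrix [u₁|u₂|u₃] has determinant 0.
A zero determinant means the columns are linearly dependent.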